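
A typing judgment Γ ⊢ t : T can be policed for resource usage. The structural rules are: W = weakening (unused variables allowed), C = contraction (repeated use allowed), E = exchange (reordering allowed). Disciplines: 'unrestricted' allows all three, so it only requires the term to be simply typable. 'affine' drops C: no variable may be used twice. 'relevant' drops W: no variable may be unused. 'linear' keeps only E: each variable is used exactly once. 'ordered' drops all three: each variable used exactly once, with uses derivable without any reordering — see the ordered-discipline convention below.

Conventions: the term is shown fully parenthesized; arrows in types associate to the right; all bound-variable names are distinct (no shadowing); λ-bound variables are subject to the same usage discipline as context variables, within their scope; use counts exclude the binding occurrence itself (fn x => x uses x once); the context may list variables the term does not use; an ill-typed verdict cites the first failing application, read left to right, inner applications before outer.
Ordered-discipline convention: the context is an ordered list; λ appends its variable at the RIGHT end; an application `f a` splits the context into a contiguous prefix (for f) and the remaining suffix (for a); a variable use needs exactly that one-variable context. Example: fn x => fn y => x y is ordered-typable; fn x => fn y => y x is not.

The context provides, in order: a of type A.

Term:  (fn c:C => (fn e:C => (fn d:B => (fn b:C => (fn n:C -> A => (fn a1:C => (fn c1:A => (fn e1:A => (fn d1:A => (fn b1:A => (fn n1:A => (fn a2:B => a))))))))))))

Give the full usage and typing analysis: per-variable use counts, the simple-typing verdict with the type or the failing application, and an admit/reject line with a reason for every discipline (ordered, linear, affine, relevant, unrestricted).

variable uses: a=1, c (λ-bound)=0, e (λ-bound)=0, d (λ-bound)=0, b (λ-bound)=0, n (λ-bound)=0, a1 (λ-bound)=0, c1 (λ-bound)=0, e1 (λ-bound)=0, d1 (λ-bound)=0, b1 (λ-bound)=0, n1 (λ-bound)=0, a2 (λ-bound)=0
uses in reading order: a
typing: well-typed — term : C -> C -> B -> C -> (C -> A) -> C -> A -> A -> A -> A -> A -> B -> A
ordered: ✗ — needs weakening: c, e, d, b, n, a1, c1, e1, d1, b1, n1, a2 unused
linear: ✗ — needs weakening: c, e, d, b, n, a1, c1, e1, d1, b1, n1, a2 unused
affine: ✓ — a, c, e, d, b, n, a1, c1, e1, d1, b1, n1, a2: no repeats, contraction unneeded
relevant: ✗ — needs weakening: c, e, d, b, n, a1, c1, e1, d1, b1, n1, a2 unused
unrestricted: ✓ — well-typed at C -> C -> B -> C -> (C -> A) -> C -> A -> A -> A -> A -> A -> B -> A; no restrictions here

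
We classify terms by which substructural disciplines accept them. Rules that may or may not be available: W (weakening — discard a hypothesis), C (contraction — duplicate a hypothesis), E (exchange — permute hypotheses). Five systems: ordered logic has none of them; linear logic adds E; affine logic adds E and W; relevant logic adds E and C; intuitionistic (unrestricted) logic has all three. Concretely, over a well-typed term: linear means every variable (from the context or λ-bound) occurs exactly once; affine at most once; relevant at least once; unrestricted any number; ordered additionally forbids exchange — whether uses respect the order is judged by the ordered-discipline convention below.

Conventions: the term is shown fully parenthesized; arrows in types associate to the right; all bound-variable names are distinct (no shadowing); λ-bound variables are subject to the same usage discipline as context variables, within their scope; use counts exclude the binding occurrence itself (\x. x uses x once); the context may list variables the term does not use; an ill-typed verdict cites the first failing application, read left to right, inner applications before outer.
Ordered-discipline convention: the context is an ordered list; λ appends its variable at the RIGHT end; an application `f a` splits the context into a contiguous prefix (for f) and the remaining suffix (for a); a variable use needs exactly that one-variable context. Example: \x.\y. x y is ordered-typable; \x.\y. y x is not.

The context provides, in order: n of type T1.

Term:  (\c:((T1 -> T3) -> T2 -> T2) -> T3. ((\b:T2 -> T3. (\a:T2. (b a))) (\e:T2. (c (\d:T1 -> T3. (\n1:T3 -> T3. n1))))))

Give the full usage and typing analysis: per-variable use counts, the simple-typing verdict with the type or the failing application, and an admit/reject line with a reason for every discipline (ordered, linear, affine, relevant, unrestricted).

counts: n: 0; c [bound]: 1; b [bound]: 1; a [bound]: 1; e [bound]: 0; d [bound]: 0; n1 [bound]: 1
use order (left to right): b, a, c, n1
typing: ill-typed: a function awaiting (T1 -> T3) -> T2 -> T2 gets (T1 -> T3) -> (T3 -> T3) -> T3 -> T3
ordered: ✗ — a type mismatch blocks all five
linear: ✗ — the type mismatch rejects it
affine: ✗ — not simply typable
relevant: ✗ — fails simple typing
unrestricted: ✗ — a type mismatch blocks all five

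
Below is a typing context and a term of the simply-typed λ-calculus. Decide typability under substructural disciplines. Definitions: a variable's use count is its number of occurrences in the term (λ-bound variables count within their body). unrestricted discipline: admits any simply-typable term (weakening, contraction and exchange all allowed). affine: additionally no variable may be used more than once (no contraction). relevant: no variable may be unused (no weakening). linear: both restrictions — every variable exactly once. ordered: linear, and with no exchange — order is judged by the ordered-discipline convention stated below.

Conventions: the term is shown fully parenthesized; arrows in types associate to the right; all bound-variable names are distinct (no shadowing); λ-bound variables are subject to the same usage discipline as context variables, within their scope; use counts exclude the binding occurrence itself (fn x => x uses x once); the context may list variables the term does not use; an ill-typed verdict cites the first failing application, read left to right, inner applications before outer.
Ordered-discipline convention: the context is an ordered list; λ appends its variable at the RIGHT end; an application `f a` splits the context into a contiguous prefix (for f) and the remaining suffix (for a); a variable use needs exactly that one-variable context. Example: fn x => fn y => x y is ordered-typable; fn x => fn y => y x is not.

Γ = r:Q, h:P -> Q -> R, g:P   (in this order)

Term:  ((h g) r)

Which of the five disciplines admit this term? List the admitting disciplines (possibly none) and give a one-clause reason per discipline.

admitting disciplines: linear, affine, relevant, unrestricted
use counts: r ×1; h ×1; g ×1
use order (left to right): h, g, r
typing: well-typed at R
ordered: ✗ — no ordered split (uses run h, g, r)
linear: ✓ — exactly-once usage across r, h, g
affine: ✓ — r, h, g: no repeats, contraction unneeded
relevant: ✓ — every one of r, h, g appears
unrestricted: ✓ — simply typable at R; W, C, E all held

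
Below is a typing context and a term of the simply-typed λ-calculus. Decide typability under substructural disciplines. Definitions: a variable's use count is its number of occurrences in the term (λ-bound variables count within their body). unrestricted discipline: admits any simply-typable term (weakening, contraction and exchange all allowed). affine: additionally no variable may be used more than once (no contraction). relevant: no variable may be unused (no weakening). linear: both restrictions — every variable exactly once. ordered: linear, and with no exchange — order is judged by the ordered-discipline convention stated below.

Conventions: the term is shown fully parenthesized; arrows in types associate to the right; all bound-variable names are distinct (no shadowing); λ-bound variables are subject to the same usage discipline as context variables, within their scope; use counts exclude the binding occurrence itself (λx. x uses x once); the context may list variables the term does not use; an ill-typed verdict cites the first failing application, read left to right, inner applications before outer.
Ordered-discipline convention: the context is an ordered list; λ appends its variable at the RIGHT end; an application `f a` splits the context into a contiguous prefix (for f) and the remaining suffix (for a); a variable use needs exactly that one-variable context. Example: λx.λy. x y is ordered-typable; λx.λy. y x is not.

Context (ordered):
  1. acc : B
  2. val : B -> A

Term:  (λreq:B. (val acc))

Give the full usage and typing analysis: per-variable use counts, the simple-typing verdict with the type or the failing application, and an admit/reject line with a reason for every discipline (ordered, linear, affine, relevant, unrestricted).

counts: acc: 1, val: 1, req (bound): 0
use order (left to right): val, acc
typing: well-typed — term : B -> A
ordered: ✗ — req left unused
linear: ✗ — req left unused
affine: ✓ — at most one use each (acc, val, req)
relevant: ✗ — req left unused
unrestricted: ✓ — simply typable at B -> A; W, C, E all held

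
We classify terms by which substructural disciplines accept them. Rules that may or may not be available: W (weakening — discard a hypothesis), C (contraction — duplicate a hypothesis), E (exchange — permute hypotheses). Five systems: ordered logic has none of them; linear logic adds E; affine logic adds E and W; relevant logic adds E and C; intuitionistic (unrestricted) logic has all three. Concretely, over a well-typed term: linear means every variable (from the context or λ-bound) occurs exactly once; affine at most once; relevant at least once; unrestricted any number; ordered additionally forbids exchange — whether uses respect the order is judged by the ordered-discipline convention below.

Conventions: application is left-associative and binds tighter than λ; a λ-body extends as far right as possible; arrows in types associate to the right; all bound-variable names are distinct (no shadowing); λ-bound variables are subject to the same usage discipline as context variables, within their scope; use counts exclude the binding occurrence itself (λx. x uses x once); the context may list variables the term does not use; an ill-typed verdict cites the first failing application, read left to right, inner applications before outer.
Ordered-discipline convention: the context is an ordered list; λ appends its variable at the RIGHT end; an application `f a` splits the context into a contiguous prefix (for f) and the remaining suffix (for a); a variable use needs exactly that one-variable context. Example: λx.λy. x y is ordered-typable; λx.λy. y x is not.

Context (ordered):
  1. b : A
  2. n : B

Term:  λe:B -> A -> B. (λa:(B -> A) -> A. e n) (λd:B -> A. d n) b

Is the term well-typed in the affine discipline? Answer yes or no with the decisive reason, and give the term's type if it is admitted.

no — repeated use of n ×2
use counts: b=1; n=2; e [bound]=1; a [bound]=0; d [bound]=1
use order (left to right): e, n, d, n, b
typing: the term checks, with type (B -> A -> B) -> B
across the five disciplines: ordered ✗, linear ✗, affine ✗, relevant ✗, unrestricted ✓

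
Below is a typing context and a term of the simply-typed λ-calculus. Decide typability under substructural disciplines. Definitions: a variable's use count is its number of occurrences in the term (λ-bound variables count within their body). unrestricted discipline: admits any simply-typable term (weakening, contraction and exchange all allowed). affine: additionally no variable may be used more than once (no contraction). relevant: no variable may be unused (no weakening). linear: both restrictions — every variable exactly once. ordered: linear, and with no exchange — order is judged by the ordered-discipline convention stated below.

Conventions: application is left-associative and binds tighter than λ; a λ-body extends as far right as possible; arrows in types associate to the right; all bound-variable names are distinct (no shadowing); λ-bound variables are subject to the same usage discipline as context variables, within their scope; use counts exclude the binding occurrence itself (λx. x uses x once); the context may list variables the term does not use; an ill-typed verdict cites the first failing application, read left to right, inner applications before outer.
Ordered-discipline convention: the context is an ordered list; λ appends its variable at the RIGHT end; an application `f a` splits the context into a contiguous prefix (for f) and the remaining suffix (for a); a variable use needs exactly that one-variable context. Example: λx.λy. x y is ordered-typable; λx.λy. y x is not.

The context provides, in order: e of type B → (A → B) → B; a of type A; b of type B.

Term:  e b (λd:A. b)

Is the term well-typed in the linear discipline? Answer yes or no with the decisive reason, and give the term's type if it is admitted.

no — repeated use of b ×2; needs weakening: a, d unused
counts: e: 1; a: 0; b: 2; d (bound): 0
use order (left to right): e, b, b
typing: well-typed at B
per-discipline verdicts: ordered ✗, linear ✗, affine ✗, relevant ✗, unrestricted ✓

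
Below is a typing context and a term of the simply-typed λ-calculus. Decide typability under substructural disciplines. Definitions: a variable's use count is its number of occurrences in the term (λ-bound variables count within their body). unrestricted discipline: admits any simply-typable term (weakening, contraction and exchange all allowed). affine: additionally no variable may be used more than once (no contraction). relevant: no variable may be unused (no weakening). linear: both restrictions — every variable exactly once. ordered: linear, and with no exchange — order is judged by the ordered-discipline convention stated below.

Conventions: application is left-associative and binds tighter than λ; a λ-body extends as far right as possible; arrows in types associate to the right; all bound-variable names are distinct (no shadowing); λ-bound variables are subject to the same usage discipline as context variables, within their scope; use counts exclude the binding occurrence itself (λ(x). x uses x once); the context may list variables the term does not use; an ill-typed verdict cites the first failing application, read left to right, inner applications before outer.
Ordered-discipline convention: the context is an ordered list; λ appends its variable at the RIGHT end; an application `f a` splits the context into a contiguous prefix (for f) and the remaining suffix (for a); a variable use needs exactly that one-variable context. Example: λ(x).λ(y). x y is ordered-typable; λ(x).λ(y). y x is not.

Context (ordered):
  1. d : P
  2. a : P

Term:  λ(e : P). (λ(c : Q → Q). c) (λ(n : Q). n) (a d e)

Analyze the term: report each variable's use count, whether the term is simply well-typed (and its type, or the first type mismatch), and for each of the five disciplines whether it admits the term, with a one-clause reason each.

usage: d: 1; a: 1; e (bound): 1; c (bound): 1; n (bound): 1
uses in reading order: c, n, a, d, e
typing: ill-typed: non-function type P applied to an argument
ordered: ✗, the type mismatch rejects it
linear: ✗, not simply typable
affine: ✗, fails simple typing
relevant: ✗, a type mismatch blocks all five
unrestricted: ✗, the type mismatch rejects it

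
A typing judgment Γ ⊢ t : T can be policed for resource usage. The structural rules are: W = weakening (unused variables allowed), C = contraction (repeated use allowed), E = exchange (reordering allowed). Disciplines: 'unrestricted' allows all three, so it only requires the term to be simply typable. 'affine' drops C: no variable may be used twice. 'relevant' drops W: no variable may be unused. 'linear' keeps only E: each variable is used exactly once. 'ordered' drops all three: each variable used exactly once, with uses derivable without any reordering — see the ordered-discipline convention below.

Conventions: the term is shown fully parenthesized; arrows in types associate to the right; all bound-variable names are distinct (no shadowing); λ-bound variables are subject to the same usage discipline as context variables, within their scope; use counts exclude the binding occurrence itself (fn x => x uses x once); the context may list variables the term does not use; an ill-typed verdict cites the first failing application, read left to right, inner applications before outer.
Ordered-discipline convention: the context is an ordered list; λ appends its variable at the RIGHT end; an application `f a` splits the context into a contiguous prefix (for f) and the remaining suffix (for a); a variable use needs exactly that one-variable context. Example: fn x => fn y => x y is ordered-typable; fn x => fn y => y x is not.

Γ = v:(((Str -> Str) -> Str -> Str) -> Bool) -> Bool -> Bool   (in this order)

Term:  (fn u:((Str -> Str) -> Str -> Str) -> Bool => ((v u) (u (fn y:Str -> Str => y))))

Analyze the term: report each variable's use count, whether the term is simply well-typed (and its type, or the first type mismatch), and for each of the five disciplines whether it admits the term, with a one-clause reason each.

counts: v=1; u (λ-bound)=2; y (λ-bound)=1
left-to-right use order: v, u, u, y
typing: well-typed at (((Str -> Str) -> Str -> Str) -> Bool) -> Bool
ordered: ✗, u ×2 used more than once (contraction)
linear: ✗, u ×2 used more than once (contraction)
affine: ✗, u ×2 used more than once (contraction)
relevant: ✓, every one of v, u, y appears
unrestricted: ✓, typability at (((Str -> Str) -> Str -> Str) -> Bool) -> Bool is all that's needed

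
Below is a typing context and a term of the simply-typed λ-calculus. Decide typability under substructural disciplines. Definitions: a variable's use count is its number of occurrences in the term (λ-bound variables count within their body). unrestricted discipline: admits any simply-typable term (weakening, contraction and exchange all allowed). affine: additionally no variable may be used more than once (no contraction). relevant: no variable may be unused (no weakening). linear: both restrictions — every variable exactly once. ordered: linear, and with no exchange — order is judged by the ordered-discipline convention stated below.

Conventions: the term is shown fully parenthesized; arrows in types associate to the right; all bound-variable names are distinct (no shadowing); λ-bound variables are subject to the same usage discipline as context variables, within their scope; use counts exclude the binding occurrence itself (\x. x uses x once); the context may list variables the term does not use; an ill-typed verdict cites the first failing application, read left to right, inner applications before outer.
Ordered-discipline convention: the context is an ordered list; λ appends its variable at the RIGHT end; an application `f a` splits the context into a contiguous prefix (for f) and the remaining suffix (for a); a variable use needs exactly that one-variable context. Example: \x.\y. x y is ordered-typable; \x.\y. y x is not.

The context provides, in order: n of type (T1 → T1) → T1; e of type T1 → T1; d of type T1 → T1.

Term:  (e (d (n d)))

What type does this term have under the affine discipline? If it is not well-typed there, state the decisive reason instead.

not well-typed under affine — uses contraction: d ×2
usage: n: 1; e: 1; d: 2
order of uses: e, d, n, d
typing: ✓ — T1
across the five disciplines: ordered ✗ | linear ✗ | affine ✗ | relevant ✓ | unrestricted ✓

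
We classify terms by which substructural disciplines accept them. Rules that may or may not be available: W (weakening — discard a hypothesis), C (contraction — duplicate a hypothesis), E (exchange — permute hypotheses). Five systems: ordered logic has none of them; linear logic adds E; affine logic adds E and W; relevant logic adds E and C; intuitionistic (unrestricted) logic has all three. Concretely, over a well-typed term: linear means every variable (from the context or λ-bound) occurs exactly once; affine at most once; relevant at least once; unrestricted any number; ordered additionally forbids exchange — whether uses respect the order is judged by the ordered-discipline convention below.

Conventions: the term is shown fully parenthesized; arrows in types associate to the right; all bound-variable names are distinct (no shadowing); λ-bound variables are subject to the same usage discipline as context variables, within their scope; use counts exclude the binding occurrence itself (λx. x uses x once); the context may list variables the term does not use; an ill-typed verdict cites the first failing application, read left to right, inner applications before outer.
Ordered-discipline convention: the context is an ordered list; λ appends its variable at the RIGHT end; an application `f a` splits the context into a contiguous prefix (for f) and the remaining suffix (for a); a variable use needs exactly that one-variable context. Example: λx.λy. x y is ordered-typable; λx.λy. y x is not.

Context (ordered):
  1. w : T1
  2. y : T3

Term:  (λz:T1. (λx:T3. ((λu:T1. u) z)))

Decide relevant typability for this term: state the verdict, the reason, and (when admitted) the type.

no — unused: w, y, x — weakening required
counts: w=0; y=0; z [bound]=1; x [bound]=0; u [bound]=1
left-to-right use order: u, z
typing: well-typed — term : T1 → T3 → T1
all disciplines: ordered ✗, linear ✗, affine ✓, relevant ✗, unrestricted ✓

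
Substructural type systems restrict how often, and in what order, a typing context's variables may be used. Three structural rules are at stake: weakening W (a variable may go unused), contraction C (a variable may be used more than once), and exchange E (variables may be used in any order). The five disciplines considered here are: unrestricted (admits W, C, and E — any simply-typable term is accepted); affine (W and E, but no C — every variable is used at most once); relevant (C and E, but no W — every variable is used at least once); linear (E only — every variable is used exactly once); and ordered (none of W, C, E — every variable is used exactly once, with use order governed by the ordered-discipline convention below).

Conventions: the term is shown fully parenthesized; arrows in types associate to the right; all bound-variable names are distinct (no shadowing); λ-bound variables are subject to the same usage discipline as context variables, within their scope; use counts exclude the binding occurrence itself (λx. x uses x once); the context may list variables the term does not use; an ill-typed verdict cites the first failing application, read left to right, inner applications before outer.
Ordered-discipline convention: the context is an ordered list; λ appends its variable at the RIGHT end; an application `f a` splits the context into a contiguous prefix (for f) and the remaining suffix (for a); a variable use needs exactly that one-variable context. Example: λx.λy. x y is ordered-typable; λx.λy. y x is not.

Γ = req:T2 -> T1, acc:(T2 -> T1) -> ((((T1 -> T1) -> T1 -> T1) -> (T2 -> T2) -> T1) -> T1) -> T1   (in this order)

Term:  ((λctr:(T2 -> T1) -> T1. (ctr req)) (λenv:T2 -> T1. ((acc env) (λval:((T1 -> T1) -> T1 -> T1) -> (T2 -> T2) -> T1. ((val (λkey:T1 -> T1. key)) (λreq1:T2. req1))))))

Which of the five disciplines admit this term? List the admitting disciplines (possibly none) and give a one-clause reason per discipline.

admitted in: linear, affine, relevant, unrestricted
variable uses: req ×1; acc ×1; ctr (λ-bound) ×1; env (λ-bound) ×1; val (λ-bound) ×1; key (λ-bound) ×1; req1 (λ-bound) ×1
uses in reading order: ctr, req, acc, env, val, key, req1
typing: ✓ — T1
ordered: ✗ — no ordered split (uses run ctr, req, acc, env, val, key, req1)
linear: ✓ — each of req, acc, ctr, env, val, key, req1 used exactly once
affine: ✓ — req, acc, ctr, env, val, key, req1: no repeats, contraction unneeded
relevant: ✓ — at least one use each (req, acc, ctr, env, val, key, req1)
unrestricted: ✓ — type-checks (T1) and nothing is barred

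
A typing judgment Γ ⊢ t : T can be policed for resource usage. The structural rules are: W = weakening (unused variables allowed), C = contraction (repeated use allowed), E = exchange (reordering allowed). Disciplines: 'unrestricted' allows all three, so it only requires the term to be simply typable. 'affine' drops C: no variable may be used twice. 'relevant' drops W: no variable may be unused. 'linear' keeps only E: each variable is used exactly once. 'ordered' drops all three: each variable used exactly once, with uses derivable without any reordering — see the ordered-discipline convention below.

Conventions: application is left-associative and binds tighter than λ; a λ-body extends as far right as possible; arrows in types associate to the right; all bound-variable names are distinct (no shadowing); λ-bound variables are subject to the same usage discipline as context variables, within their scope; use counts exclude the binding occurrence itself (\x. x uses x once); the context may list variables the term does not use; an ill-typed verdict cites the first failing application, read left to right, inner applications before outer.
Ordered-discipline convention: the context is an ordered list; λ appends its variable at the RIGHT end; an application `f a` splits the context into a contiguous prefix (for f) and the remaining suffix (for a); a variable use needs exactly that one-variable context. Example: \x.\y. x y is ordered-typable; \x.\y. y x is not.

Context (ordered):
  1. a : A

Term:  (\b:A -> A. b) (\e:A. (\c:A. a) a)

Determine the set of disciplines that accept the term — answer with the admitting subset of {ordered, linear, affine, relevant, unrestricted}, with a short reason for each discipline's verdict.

admitting disciplines: unrestricted
usage: a=2; b [bound]=1; e [bound]=0; c [bound]=0
use order (left to right): b, a, a
typing: the term checks, with type A -> A
ordered: ✗ — uses contraction: a ×2; unused: e, c — weakening required
linear: ✗ — uses contraction: a ×2; unused: e, c — weakening required
affine: ✗ — uses contraction: a ×2
relevant: ✗ — unused: e, c — weakening required
unrestricted: ✓ — type-checks (A -> A) and nothing is barred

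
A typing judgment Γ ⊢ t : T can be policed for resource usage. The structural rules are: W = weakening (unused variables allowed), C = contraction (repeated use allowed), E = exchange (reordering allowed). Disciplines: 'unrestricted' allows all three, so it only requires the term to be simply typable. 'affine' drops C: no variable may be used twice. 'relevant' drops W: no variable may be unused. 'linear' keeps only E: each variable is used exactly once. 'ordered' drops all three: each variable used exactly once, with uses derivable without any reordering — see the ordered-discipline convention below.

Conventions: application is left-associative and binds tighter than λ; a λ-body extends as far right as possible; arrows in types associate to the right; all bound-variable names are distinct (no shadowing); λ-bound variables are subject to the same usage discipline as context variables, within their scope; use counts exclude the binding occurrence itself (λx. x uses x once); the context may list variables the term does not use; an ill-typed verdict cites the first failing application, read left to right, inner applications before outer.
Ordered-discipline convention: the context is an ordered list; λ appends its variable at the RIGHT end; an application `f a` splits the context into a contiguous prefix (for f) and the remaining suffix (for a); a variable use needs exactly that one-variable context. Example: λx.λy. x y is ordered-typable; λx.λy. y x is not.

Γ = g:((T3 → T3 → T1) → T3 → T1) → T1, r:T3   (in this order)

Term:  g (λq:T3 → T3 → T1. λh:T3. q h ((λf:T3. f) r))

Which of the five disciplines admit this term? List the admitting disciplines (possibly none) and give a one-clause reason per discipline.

accepted by: linear, affine, relevant, unrestricted
usage: g=1, r=1, q [bound]=1, h [bound]=1, f [bound]=1
uses in reading order: g, q, h, f, r
typing: ✓ — T1
ordered ✗ (no ordered split (uses run g, q, h, f, r))
linear ✓ (single use per variable (g, r, q, h, f))
affine ✓ (none of g, r, q, h, f used more than once)
relevant ✓ (none of g, r, q, h, f goes unused)
unrestricted ✓ (simply typable at T1; W, C, E all held)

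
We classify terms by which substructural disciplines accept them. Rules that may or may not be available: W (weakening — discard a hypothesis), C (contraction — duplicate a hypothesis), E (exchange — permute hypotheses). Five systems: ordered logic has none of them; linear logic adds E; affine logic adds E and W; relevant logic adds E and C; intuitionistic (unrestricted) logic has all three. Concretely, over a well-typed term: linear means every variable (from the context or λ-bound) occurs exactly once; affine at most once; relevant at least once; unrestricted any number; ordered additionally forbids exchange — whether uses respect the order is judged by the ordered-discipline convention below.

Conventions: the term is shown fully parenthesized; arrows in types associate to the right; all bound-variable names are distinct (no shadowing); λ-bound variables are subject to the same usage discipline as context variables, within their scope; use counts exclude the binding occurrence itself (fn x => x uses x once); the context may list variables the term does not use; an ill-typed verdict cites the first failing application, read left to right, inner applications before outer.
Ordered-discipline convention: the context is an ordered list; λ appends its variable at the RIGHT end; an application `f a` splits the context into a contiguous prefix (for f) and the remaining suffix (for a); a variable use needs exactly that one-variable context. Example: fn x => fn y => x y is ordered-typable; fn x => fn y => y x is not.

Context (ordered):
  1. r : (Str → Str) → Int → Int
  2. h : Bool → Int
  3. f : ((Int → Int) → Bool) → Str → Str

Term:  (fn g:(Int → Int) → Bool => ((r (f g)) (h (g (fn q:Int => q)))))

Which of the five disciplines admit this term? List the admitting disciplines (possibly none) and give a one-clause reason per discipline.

admitting disciplines: relevant, unrestricted
variable uses: r=1, h=1, f=1, g (λ-bound)=2, q (λ-bound)=1
left-to-right use order: r, f, g, h, g, q
typing: ✓ — ((Int → Int) → Bool) → Int
ordered ✗ (needs contraction — g ×2)
linear ✗ (needs contraction — g ×2)
affine ✗ (needs contraction — g ×2)
relevant ✓ (none of r, h, f, g, q goes unused)
unrestricted ✓ (typability at ((Int → Int) → Bool) → Int is all that's needed)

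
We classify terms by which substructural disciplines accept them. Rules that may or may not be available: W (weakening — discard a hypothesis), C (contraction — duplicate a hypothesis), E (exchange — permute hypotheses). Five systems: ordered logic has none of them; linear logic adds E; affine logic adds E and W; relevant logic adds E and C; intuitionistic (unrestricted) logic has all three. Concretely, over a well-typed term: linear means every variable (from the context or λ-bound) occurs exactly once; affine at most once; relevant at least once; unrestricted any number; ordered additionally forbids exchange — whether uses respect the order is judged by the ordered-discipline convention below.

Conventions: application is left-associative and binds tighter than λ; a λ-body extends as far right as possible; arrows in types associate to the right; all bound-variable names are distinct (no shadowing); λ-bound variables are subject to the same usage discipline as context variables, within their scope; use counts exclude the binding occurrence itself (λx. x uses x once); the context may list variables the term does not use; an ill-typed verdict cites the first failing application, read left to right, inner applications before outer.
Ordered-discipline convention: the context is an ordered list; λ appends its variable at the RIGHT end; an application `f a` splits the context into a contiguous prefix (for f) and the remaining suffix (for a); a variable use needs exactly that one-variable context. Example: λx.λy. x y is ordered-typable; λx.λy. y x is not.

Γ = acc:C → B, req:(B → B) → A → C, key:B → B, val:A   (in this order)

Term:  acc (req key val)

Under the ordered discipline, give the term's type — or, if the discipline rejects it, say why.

term : B
counts: acc: 1×, req: 1×, key: 1×, val: 1×
use order (left to right): acc, req, key, val
typing: ✓ — B
summary: ordered ✓, linear ✓, affine ✓, relevant ✓, unrestricted ✓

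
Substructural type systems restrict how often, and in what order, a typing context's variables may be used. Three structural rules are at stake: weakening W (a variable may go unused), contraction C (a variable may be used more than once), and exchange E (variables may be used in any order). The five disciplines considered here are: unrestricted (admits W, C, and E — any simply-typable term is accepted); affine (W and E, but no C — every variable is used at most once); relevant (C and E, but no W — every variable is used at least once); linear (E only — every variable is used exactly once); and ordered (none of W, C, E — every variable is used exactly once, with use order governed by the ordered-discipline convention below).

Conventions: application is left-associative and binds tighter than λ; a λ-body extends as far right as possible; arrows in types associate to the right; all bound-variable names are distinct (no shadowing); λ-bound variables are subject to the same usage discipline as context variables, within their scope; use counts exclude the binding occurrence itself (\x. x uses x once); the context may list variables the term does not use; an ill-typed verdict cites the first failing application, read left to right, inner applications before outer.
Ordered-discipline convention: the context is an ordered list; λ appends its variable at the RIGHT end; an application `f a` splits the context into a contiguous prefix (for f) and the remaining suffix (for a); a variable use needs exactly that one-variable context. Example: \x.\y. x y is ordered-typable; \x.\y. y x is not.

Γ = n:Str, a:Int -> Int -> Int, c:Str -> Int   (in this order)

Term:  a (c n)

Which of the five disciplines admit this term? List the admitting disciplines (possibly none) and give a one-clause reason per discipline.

admitted in: linear, affine, relevant, unrestricted
usage: n: 1; a: 1; c: 1
uses in reading order: a, c, n
typing: ✓ — Int -> Int
ordered ✗ (no contiguous prefix/suffix split fits a, c, n)
linear ✓ (single use per variable (n, a, c))
affine ✓ (none of n, a, c used more than once)
relevant ✓ (none of n, a, c goes unused)
unrestricted ✓ (simply typable at Int -> Int; W, C, E all held)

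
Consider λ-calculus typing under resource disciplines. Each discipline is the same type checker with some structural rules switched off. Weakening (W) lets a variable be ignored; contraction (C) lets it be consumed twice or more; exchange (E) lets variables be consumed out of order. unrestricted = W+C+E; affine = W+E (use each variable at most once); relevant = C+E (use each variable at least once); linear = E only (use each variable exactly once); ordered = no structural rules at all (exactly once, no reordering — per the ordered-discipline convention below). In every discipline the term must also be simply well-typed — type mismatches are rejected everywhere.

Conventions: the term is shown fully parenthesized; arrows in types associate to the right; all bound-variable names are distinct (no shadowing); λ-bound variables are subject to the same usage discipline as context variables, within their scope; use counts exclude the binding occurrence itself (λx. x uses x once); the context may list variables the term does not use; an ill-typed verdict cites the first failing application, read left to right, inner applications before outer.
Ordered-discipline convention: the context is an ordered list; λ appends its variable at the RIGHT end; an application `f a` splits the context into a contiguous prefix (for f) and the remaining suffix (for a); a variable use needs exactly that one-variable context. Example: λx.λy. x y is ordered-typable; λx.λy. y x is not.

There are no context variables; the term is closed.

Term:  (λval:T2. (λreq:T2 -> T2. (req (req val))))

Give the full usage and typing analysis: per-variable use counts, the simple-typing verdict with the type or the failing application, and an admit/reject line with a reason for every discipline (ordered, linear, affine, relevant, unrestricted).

use counts: val (λ-bound): 1; req (λ-bound): 2
left-to-right use order: req, req, val
typing: well-typed at T2 -> (T2 -> T2) -> T2
ordered: ✗, uses contraction: req ×2
linear: ✗, uses contraction: req ×2
affine: ✗, uses contraction: req ×2
relevant: ✓, val, req: all used, weakening unneeded
unrestricted: ✓, well-typed at T2 -> (T2 -> T2) -> T2; no restrictions here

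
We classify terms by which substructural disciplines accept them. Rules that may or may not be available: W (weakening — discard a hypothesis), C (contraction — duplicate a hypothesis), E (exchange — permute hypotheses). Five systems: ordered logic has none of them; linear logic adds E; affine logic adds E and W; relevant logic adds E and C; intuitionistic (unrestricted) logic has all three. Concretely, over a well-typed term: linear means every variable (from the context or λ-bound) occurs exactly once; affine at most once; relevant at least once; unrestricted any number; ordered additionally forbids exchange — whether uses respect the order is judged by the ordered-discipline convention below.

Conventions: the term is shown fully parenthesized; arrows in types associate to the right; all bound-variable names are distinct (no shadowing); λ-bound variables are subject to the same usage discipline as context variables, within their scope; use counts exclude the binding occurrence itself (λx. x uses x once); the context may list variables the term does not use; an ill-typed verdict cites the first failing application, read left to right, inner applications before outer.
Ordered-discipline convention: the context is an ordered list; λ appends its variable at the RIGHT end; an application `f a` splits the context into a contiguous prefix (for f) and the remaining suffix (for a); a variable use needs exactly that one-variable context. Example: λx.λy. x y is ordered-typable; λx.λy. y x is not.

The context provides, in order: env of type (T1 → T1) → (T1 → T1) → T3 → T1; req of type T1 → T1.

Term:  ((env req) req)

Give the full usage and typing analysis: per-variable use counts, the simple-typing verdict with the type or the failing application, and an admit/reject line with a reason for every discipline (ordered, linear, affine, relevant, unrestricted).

counts: env: 1; req: 2
left-to-right use order: env, req, req
typing: well-typed — term : T3 → T1
ordered: ✗ — uses contraction: req ×2
linear: ✗ — uses contraction: req ×2
affine: ✗ — uses contraction: req ×2
relevant: ✓ — none of env, req goes unused
unrestricted: ✓ — typability at T3 → T1 is all that's needed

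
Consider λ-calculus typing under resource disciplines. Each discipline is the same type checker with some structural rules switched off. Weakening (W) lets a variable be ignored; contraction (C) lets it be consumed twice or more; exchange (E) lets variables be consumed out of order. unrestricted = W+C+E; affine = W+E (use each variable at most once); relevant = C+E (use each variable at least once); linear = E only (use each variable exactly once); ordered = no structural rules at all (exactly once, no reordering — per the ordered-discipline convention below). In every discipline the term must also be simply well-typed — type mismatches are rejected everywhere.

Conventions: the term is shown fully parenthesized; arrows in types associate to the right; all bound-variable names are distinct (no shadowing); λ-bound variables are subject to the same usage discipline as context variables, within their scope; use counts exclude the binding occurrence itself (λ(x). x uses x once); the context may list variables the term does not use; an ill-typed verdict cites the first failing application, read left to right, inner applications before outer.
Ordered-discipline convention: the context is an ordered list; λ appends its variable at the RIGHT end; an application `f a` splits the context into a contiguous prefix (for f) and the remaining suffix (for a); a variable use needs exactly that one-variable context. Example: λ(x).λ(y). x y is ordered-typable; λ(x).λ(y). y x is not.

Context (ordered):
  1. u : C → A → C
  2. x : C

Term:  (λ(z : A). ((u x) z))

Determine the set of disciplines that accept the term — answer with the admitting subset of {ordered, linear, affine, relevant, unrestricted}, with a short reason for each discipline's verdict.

accepted by: ordered, linear, affine, relevant, unrestricted
usage: u=1, x=1, z (λ-bound)=1
order of uses: u, x, z
typing: well-typed at A → C
ordered: ✓, u, x, z once each; derivable with no W/C/E
linear: ✓, u, x, z: one use apiece
affine: ✓, u, x, z: no repeats, contraction unneeded
relevant: ✓, none of u, x, z goes unused
unrestricted: ✓, type-checks (A → C) and nothing is barred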